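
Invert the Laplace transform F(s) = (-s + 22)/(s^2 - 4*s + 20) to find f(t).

Complete the square in the denominator: s^2 - 4*s + 20 = (s - 2)^2 + 4^2.
Split the numerator to match: -s + 22 = -1·(s - 2) + 5·4.
Invert each term: -1·(s - 2)/((s - 2)^2 + 16) ↔ -e^(2t)cos(4t); 5·4/((s - 2)^2 + 16) ↔ 5e^(2t)sin(4t).

f(t) = 5*exp(2*t)*sin(4*t) - exp(2*t)*cos(4*t)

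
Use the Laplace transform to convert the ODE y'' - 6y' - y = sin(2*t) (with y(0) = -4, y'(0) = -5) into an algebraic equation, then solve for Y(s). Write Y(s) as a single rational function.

Y(s) = (-4*s^3 + 19*s^2 - 16*s + 78)/(s^4 - 6*s^3 + 3*s^2 - 24*s - 4)

Take the Laplace transform of both sides.
The derivative rules (L{y''} = s^2 Y - s·y(0) - y'(0) and L{y'} = sY - y(0), with y(0) = -4, y'(0) = -5) turn the left side into (s^2 - 6*s - 1)Y - (-4*s + 19).
The right side is L{sin(2*t)} = 2/(s^2 + 4).
So (s^2 - 6*s - 1)Y = 2/(s^2 + 4) + (-4*s + 19).
Isolate Y and clear denominators.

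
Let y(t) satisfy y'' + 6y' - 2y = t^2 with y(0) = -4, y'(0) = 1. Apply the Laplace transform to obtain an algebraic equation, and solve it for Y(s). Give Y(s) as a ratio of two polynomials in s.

Y(s) = (-4*s^4 - 23*s^3 + 2)/(s^5 + 6*s^4 - 2*s^3)

Transform both sides with L{·}.
Using L{y''} = s^2 Y - s·y(0) - y'(0) and L{y'} = sY - y(0), with y(0) = -4, y'(0) = 1, the left side becomes (s^2 + 6*s - 2)Y - (-4*s - 23).
The right side is L{t^2} = 2/s^3.
So (s^2 + 6*s - 2)Y = 2/s^3 + (-4*s - 23).
Isolate Y and clear denominators.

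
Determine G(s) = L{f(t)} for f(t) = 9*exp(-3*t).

G(s) = 9/(s + 3)

L{9} = 9/s.
By the first shifting theorem, multiplying by e^(-3t) replaces s with s + 3.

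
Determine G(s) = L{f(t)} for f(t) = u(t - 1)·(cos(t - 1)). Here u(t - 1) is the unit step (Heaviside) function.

By the second shifting theorem, L{u(t - c)·g(t - c)} = e^(-cs)·H(s) with c = 1 and H(s) = L{g(t)}.
L{cos(t)} = s/(s^2 + 1).

G(s) = s*exp(-s)/(s^2 + 1)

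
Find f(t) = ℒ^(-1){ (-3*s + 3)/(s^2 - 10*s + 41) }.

Complete the square in the denominator: s^2 - 10*s + 41 = (s - 5)^2 + 4^2.
Split the numerator to match: -3*s + 3 = -3·(s - 5) - 3·4.
Invert each term: -3·(s - 5)/((s - 5)^2 + 16) ↔ -3e^(5t)cos(4t); -3·4/((s - 5)^2 + 16) ↔ -3e^(5t)sin(4t).

f(t) = -3*exp(5*t)*sin(4*t) - 3*exp(5*t)*cos(4*t)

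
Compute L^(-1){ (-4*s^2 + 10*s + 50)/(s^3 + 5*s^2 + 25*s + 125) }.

Factor the denominator: s^3 + 5*s^2 + 25*s + 125 = (s + 5)*(s^2 + 25).
Partial fraction decomposition gives [-2/(s + 5)] + [-2*s/(s^2 + 25)] + [20/(s^2 + 25)].
Invert each term: -2/(s + 5) ↔ -2e^(-5t); -2·s/(s^2 + 25) ↔ -2cos(5t); 4·5/(s^2 + 25) ↔ 4sin(5t).

4*sin(5*t) - 2*cos(5*t) - 2*exp(-5*t)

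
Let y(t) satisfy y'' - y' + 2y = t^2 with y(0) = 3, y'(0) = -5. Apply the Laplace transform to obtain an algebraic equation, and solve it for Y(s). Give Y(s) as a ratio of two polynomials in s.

Apply the Laplace transform to the equation.
Using L{y''} = s^2 Y - s·y(0) - y'(0) and L{y'} = sY - y(0), with y(0) = 3, y'(0) = -5, the left side becomes (s^2 - s + 2)Y - (3*s - 8).
The right side is L{t^2} = 2/s^3.
So (s^2 - s + 2)Y = 2/s^3 + (3*s - 8).
Isolate Y and clear denominators.

Y(s) = (3*s^4 - 8*s^3 + 2)/(s^5 - s^4 + 2*s^3)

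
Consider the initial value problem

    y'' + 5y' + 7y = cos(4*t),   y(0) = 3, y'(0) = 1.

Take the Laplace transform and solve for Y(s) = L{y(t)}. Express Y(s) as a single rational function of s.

Laplace-transform each side.
Using L{y''} = s^2 Y - s·y(0) - y'(0) and L{y'} = sY - y(0), with y(0) = 3, y'(0) = 1, the left side becomes (s^2 + 5*s + 7)Y - (3*s + 16).
The right side is L{cos(4*t)} = s/(s^2 + 16).
So (s^2 + 5*s + 7)Y = s/(s^2 + 16) + (3*s + 16).
Solve for Y(s) and write it as one ratio of polynomials.

Y(s) = (3*s^3 + 16*s^2 + 49*s + 256)/(s^4 + 5*s^3 + 23*s^2 + 80*s + 112)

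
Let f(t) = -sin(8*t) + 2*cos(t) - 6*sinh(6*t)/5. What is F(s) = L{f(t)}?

The transform is linear, so treat each term independently.
(2)·[L{cos(t)} = s/(s^2 + 1)]; (-6/5)·[L{sinh(6t)} = 6/(s^2 - 36)]; (-1)·[L{sin(8t)} = 8/(s^2 + 64)].

F(s) = 2*s/(s^2 + 1) - 8/(s^2 + 64) - 36/(5*(s^2 - 36))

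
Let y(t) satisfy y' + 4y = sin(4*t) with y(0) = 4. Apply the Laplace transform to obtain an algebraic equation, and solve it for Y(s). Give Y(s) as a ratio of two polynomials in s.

Laplace-transform each side.
Using L{y'} = sY - y(0) = sY - 4, the left side becomes (s + 4)Y - (4).
The right side is L{sin(4*t)} = 4/(s^2 + 16).
So (s + 4)Y = 4/(s^2 + 16) + (4).
Divide through and combine into a single rational function.

Y(s) = (4*s^2 + 68)/(s^3 + 4*s^2 + 16*s + 64)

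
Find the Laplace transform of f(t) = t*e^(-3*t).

L{e^(-3t)} = 1/(s + 3).
Then apply L{t·g(t)} = -d/ds[H(s)] with H(s) = 1/(s + 3):
differentiating 1 time and applying the sign gives (s + 3)^(-2).

(s + 3)^(-2)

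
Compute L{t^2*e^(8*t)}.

L{t^2} = 2!/s^3 = 2/s^3.
By the first shifting theorem, multiplying by e^(8t) replaces s with s - 8.

2/(s - 8)^3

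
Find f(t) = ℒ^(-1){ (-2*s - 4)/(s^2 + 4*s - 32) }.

Rewrite the denominator: s^2 + 4*s - 32 = (s + 2)^2 - 36.
The form in (s + 2) signals a first-shifting-theorem factor e^(-2t).
Since L{cosh(6t)} = s/(s^2 - 36), the inverse is e^(-2*t)*cosh(6*t), scaled by -2.

f(t) = -2*exp(-2*t)*cosh(6*t)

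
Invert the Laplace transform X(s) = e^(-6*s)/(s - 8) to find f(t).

f(t) = Heaviside(t - 6)*(exp(8*t - 48))

The factor e^(-6s) signals a time shift by c = 6 (second shifting theorem).
L{e^(8t)} = 1/(s - 8), so L^-1{1/(s - 8)} = e^(8*t).
Hence the inverse is u(t - 6) times that function evaluated at t - 6.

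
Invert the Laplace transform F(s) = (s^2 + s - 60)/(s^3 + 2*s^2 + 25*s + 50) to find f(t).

Factor the denominator: s^3 + 2*s^2 + 25*s + 50 = (s + 2)*(s^2 + 25).
Partial fraction decomposition gives [-2/(s + 2)] + [3*s/(s^2 + 25)] + [-5/(s^2 + 25)].
Invert each term: -2/(s + 2) ↔ -2e^(-2t); 3·s/(s^2 + 25) ↔ 3cos(5t); -1·5/(s^2 + 25) ↔ -sin(5t).

f(t) = -sin(5*t) + 3*cos(5*t) - 2*exp(-2*t)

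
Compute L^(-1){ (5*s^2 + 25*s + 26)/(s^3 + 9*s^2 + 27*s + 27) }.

Factor the denominator: s^3 + 9*s^2 + 27*s + 27 = (s + 3)^3.
Partial fraction decomposition gives [5/(s + 3)] + [-5/(s + 3)^2] + [-4/(s + 3)^3].
Invert each term: 5/(s + 3) ↔ 5e^(-3t); -5/(s + 3)^2 ↔ -5t·e^(-3t); -4/(s + 3)^3 ↔ (-2)t^2·e^(-3t).

-2*t^2*exp(-3*t) - 5*t*exp(-3*t) + 5*exp(-3*t)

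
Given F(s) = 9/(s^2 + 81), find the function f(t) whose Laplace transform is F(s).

Since L{sin(9t)} = 9/(s^2 + 81), the inverse is sin(9*t).

f(t) = sin(9*t)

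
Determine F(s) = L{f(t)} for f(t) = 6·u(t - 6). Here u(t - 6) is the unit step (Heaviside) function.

F(s) = 6*exp(-6*s)/s

By the second shifting theorem, L{u(t - c)·g(t - c)} = e^(-cs)·G(s) with c = 6 and G(s) = L{g(t)}.
L{6} = 6/s.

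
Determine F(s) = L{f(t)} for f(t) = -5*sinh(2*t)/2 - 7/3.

Apply the Laplace transform termwise.
L{-7/3} = (-7/3)/s; (-5/2)·[L{sinh(2t)} = 2/(s^2 - 4)].

F(s) = -5/(s^2 - 4) - 7/(3*s)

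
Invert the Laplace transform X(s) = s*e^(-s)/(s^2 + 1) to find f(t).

f(t) = Heaviside(t - 1)*(cos(t - 1))

The factor e^(-s) signals a time shift by c = 1 (second shifting theorem).
L{cos(t)} = s/(s^2 + 1), so L^-1{s/(s^2 + 1)} = cos(t).
Hence the inverse is u(t - 1) times that function evaluated at t - 1.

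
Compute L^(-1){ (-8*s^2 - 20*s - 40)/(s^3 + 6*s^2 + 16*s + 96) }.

Factor the denominator: s^3 + 6*s^2 + 16*s + 96 = (s + 6)*(s^2 + 16).
Partial fraction decomposition gives [-4/(s + 6)] + [-4*s/(s^2 + 16)] + [4/(s^2 + 16)].
Invert each term: -4/(s + 6) ↔ -4e^(-6t); -4·s/(s^2 + 16) ↔ -4cos(4t); 1·4/(s^2 + 16) ↔ sin(4t).

sin(4*t) - 4*cos(4*t) - 4*exp(-6*t)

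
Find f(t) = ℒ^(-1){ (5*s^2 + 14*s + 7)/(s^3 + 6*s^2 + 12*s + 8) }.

f(t) = -t^2*exp(-2*t)/2 - 6*t*exp(-2*t) + 5*exp(-2*t)

Factor the denominator: s^3 + 6*s^2 + 12*s + 8 = (s + 2)^3.
Partial fraction decomposition gives [5/(s + 2)] + [-6/(s + 2)^2] + [-1/(s + 2)^3].
Invert each term: 5/(s + 2) ↔ 5e^(-2t); -6/(s + 2)^2 ↔ -6t·e^(-2t); -1/(s + 2)^3 ↔ (-1/2)t^2·e^(-2t).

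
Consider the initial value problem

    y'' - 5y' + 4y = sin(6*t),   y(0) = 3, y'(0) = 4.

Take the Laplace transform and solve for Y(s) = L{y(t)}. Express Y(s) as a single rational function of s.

Transform both sides with L{·}.
With L{y''} = s^2 Y - s·y(0) - y'(0) and L{y'} = sY - y(0), with y(0) = 3, y'(0) = 4: the LHS transforms to (s^2 - 5*s + 4)Y - (3*s - 11).
The right side is L{sin(6*t)} = 6/(s^2 + 36).
So (s^2 - 5*s + 4)Y = 6/(s^2 + 36) + (3*s - 11).
Divide through and combine into a single rational function.

Y(s) = (3*s^3 - 11*s^2 + 108*s - 390)/(s^4 - 5*s^3 + 40*s^2 - 180*s + 144)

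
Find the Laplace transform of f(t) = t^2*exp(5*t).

L{t^2} = 2!/s^3 = 2/s^3.
By the first shifting theorem, multiplying by e^(5t) replaces s with s - 5.

2/(s - 5)^3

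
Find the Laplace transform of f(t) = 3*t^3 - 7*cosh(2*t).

The transform is linear, so treat each term independently.
(-7)·[L{cosh(2t)} = s/(s^2 - 4)]; (3)·[L{t^3} = 3!/s^4 = 6/s^4].

-7*s/(s^2 - 4) + 18/s^4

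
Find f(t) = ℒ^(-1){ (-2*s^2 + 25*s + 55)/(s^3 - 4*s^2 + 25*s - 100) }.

f(t) = 3*exp(4*t) + sin(5*t) - 5*cos(5*t)

Factor the denominator: s^3 - 4*s^2 + 25*s - 100 = (s - 4)*(s^2 + 25).
Partial fraction decomposition gives [3/(s - 4)] + [-5*s/(s^2 + 25)] + [5/(s^2 + 25)].
Invert each term: 3/(s - 4) ↔ 3e^(4t); -5·s/(s^2 + 25) ↔ -5cos(5t); 1·5/(s^2 + 25) ↔ sin(5t).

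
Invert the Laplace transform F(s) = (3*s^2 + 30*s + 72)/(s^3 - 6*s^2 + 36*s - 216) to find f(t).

f(t) = 5*exp(6*t) + 3*sin(6*t) - 2*cos(6*t)

Factor the denominator: s^3 - 6*s^2 + 36*s - 216 = (s - 6)*(s^2 + 36).
Partial fraction decomposition gives [5/(s - 6)] + [-2*s/(s^2 + 36)] + [18/(s^2 + 36)].
Invert each term: 5/(s - 6) ↔ 5e^(6t); -2·s/(s^2 + 36) ↔ -2cos(6t); 3·6/(s^2 + 36) ↔ 3sin(6t).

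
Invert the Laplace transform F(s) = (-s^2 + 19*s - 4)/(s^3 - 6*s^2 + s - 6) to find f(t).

Factor the denominator: s^3 - 6*s^2 + s - 6 = (s - 6)*(s^2 + 1).
Partial fraction decomposition gives [2/(s - 6)] + [-3*s/(s^2 + 1)] + [1/(s^2 + 1)].
Invert each term: 2/(s - 6) ↔ 2e^(6t); -3·s/(s^2 + 1) ↔ -3cos(t); 1·1/(s^2 + 1) ↔ sin(t).

f(t) = 2*exp(6*t) + sin(t) - 3*cos(t)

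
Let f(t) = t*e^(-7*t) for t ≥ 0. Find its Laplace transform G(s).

L{e^(-7t)} = 1/(s + 7).
Then apply L{t·g(t)} = -d/ds[H(s)] with H(s) = 1/(s + 7):
differentiating 1 time and applying the sign gives (s + 7)^(-2).

G(s) = (s + 7)^(-2)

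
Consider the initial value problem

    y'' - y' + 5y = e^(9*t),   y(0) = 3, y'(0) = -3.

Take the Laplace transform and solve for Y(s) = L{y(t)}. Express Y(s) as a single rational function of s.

Y(s) = (3*s^2 - 33*s + 55)/(s^3 - 10*s^2 + 14*s - 45)

Take the Laplace transform of both sides.
The derivative rules (L{y''} = s^2 Y - s·y(0) - y'(0) and L{y'} = sY - y(0), with y(0) = 3, y'(0) = -3) turn the left side into (s^2 - s + 5)Y - (3*s - 6).
The right side is L{e^(9*t)} = 1/(s - 9).
So (s^2 - s + 5)Y = 1/(s - 9) + (3*s - 6).
Divide through and combine into a single rational function.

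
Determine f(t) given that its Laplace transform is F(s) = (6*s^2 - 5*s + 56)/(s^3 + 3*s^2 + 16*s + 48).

Factor the denominator: s^3 + 3*s^2 + 16*s + 48 = (s + 3)*(s^2 + 16).
Partial fraction decomposition gives [5/(s + 3)] + [s/(s^2 + 16)] + [-8/(s^2 + 16)].
Invert each term: 5/(s + 3) ↔ 5e^(-3t); 1·s/(s^2 + 16) ↔ cos(4t); -2·4/(s^2 + 16) ↔ -2sin(4t).

f(t) = -2*sin(4*t) + cos(4*t) + 5*exp(-3*t)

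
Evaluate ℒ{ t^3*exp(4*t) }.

6/(s - 4)^4

L{t^3} = 3!/s^4 = 6/s^4.
By the first shifting theorem, multiplying by e^(4t) replaces s with s - 4.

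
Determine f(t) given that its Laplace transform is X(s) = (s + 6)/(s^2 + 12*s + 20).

f(t) = exp(-6*t)*cosh(4*t)

Rewrite the denominator: s^2 + 12*s + 20 = (s + 6)^2 - 16.
The form in (s + 6) signals a first-shifting-theorem factor e^(-6t).
Since L{cosh(4t)} = s/(s^2 - 16), the inverse is e^(-6*t)*cosh(4*t).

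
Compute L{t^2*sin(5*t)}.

L{sin(5t)} = 5/(s^2 + 25).
Then apply L{t^2·g(t)} = (-1)^2 d^2/ds^2[G(s)] with G(s) = 5/(s^2 + 25):
differentiating 2 times and applying the sign gives 10*(3*s^2 - 25)/(s^2 + 25)^3.

10*(3*s^2 - 25)/(s^2 + 25)^3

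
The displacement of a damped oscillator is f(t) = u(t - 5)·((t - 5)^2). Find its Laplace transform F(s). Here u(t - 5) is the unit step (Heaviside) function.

By the second shifting theorem, L{u(t - c)·g(t - c)} = e^(-cs)·G(s) with c = 5 and G(s) = L{g(t)}.
L{t^2} = 2!/s^3 = 2/s^3.

F(s) = 2*exp(-5*s)/s^3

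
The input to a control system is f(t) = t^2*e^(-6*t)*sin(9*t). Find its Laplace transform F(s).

F(s) = 54*(s^2 + 12*s + 9)/(s^2 + 12*s + 117)^3

L{sin(9t)} = 9/(s^2 + 81).
Multiplying by e^(-6t) shifts s → s + 6, so L{e^(-6*t)*sin(9*t)} = 9/((s + 6)^2 + 81).
Then apply L{t^2·g(t)} = (-1)^2 d^2/ds^2[G(s)] with G(s) = 9/((s + 6)^2 + 81):
differentiating 2 times and applying the sign gives 54*(s^2 + 12*s + 9)/(s^2 + 12*s + 117)^3.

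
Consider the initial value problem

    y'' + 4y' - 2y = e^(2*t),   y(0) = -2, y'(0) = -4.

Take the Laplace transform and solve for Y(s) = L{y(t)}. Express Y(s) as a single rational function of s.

Y(s) = (-2*s^2 - 8*s + 25)/(s^3 + 2*s^2 - 10*s + 4)

Transform both sides with L{·}.
With L{y''} = s^2 Y - s·y(0) - y'(0) and L{y'} = sY - y(0), with y(0) = -2, y'(0) = -4: the LHS transforms to (s^2 + 4*s - 2)Y - (-2*s - 12).
The right side is L{e^(2*t)} = 1/(s - 2).
So (s^2 + 4*s - 2)Y = 1/(s - 2) + (-2*s - 12).
Solve for Y(s) and write it as one ratio of polynomials.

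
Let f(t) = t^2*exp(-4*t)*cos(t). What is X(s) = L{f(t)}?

X(s) = 2*(s + 4)*(s^2 + 8*s + 13)/(s^2 + 8*s + 17)^3

L{cos(t)} = s/(s^2 + 1).
Multiplying by e^(-4t) shifts s → s + 4, so L{exp(-4*t)*cos(t)} = (s + 4)/((s + 4)^2 + 1).
Then apply L{t^2·g(t)} = (-1)^2 d^2/ds^2[G(s)] with G(s) = (s + 4)/((s + 4)^2 + 1):
differentiating 2 times and applying the sign gives 2*(s + 4)*(s^2 + 8*s + 13)/(s^2 + 8*s + 17)^3.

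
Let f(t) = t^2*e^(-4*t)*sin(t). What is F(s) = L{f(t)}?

F(s) = 2*(3*s^2 + 24*s + 47)/(s^2 + 8*s + 17)^3

L{sin(t)} = 1/(s^2 + 1).
Multiplying by e^(-4t) shifts s → s + 4, so L{e^(-4*t)*sin(t)} = 1/((s + 4)^2 + 1).
Then apply L{t^2·g(t)} = (-1)^2 d^2/ds^2[G(s)] with G(s) = 1/((s + 4)^2 + 1):
differentiating 2 times and applying the sign gives 2*(3*s^2 + 24*s + 47)/(s^2 + 8*s + 17)^3.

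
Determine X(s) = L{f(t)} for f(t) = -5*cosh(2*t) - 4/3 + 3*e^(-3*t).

The transform is linear, so treat each term independently.
(-5)·[L{cosh(2t)} = s/(s^2 - 4)]; L{-4/3} = (-4/3)/s; (3)·[L{e^(-3t)} = 1/(s + 3)].

X(s) = -5*s/(s^2 - 4) + 3/(s + 3) - 4/(3*s)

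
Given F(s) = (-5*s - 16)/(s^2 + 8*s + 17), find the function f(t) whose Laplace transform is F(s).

f(t) = 4*exp(-4*t)*sin(t) - 5*exp(-4*t)*cos(t)

Complete the square in the denominator: s^2 + 8*s + 17 = (s + 4)^2 + 1^2.
Split the numerator to match: -5*s - 16 = -5·(s + 4) + 4·1.
Invert each term: -5·(s + 4)/((s + 4)^2 + 1) ↔ -5e^(-4t)cos(t); 4·1/((s + 4)^2 + 1) ↔ 4e^(-4t)sin(t).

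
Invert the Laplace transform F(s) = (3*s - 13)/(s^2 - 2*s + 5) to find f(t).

f(t) = -5*exp(t)*sin(2*t) + 3*exp(t)*cos(2*t)

Complete the square in the denominator: s^2 - 2*s + 5 = (s - 1)^2 + 2^2.
Split the numerator to match: 3*s - 13 = 3·(s - 1) - 5·2.
Invert each term: 3·(s - 1)/((s - 1)^2 + 4) ↔ 3e^(t)cos(2t); -5·2/((s - 1)^2 + 4) ↔ -5e^(t)sin(2t).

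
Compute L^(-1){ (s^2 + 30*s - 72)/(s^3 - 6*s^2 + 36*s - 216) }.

2*exp(6*t) + 4*sin(6*t) - cos(6*t)

Factor the denominator: s^3 - 6*s^2 + 36*s - 216 = (s - 6)*(s^2 + 36).
Partial fraction decomposition gives [2/(s - 6)] + [-s/(s^2 + 36)] + [24/(s^2 + 36)].
Invert each term: 2/(s - 6) ↔ 2e^(6t); -1·s/(s^2 + 36) ↔ -cos(6t); 4·6/(s^2 + 36) ↔ 4sin(6t).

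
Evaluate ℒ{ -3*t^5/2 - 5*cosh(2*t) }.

The transform is linear, so treat each term independently.
(-3/2)·[L{t^5} = 5!/s^6 = 120/s^6]; (-5)·[L{cosh(2t)} = s/(s^2 - 4)].

-5*s/(s^2 - 4) - 180/s^6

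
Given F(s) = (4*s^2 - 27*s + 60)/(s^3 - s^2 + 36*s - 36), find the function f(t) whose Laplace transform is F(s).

f(t) = exp(t) - 4*sin(6*t) + 3*cos(6*t)

Factor the denominator: s^3 - s^2 + 36*s - 36 = (s - 1)*(s^2 + 36).
Partial fraction decomposition gives [1/(s - 1)] + [3*s/(s^2 + 36)] + [-24/(s^2 + 36)].
Invert each term: 1/(s - 1) ↔ e^(t); 3·s/(s^2 + 36) ↔ 3cos(6t); -4·6/(s^2 + 36) ↔ -4sin(6t).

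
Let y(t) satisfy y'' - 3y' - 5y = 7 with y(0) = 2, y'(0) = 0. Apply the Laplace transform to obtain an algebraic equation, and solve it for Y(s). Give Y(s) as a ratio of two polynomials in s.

Apply the Laplace transform to the equation.
The derivative rules (L{y''} = s^2 Y - s·y(0) - y'(0) and L{y'} = sY - y(0), with y(0) = 2, y'(0) = 0) turn the left side into (s^2 - 3*s - 5)Y - (2*s - 6).
The right side is L{7} = 7/s.
So (s^2 - 3*s - 5)Y = 7/s + (2*s - 6).
Divide through and combine into a single rational function.

Y(s) = (2*s^2 - 6*s + 7)/(s^3 - 3*s^2 - 5*s)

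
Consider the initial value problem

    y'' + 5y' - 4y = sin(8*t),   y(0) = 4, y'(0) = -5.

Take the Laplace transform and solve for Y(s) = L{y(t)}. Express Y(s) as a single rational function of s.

Take the Laplace transform of both sides.
With L{y''} = s^2 Y - s·y(0) - y'(0) and L{y'} = sY - y(0), with y(0) = 4, y'(0) = -5: the LHS transforms to (s^2 + 5*s - 4)Y - (4*s + 15).
The right side is L{sin(8*t)} = 8/(s^2 + 64).
So (s^2 + 5*s - 4)Y = 8/(s^2 + 64) + (4*s + 15).
Solve for Y(s) and write it as one ratio of polynomials.

Y(s) = (4*s^3 + 15*s^2 + 256*s + 968)/(s^4 + 5*s^3 + 60*s^2 + 320*s - 256)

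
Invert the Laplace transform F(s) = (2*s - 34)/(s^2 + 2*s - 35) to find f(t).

f(t) = -2*exp(5*t) + 4*exp(-7*t)

Factor the denominator: s^2 + 2*s - 35 = (s - 5)*(s + 7).
Partial fraction decomposition gives [4/(s + 7)] + [-2/(s - 5)].
Invert each term: 4/(s + 7) ↔ 4e^(-7t); -2/(s - 5) ↔ -2e^(5t).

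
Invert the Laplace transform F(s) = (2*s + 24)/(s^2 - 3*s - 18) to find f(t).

f(t) = 4*exp(6*t) - 2*exp(-3*t)

Factor the denominator: s^2 - 3*s - 18 = (s - 6)*(s + 3).
Partial fraction decomposition gives [-2/(s + 3)] + [4/(s - 6)].
Invert each term: -2/(s + 3) ↔ -2e^(-3t); 4/(s - 6) ↔ 4e^(6t).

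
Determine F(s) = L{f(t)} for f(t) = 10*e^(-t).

L{10} = 10/s.
By the first shifting theorem, multiplying by e^(-t) replaces s with s + 1.

F(s) = 10/(s + 1)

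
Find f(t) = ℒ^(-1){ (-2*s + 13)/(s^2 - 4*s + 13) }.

f(t) = 3*exp(2*t)*sin(3*t) - 2*exp(2*t)*cos(3*t)

Complete the square in the denominator: s^2 - 4*s + 13 = (s - 2)^2 + 3^2.
Split the numerator to match: -2*s + 13 = -2·(s - 2) + 3·3.
Invert each term: -2·(s - 2)/((s - 2)^2 + 9) ↔ -2e^(2t)cos(3t); 3·3/((s - 2)^2 + 9) ↔ 3e^(2t)sin(3t).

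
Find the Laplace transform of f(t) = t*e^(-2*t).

L{e^(-2t)} = 1/(s + 2).
Then apply L{t·g(t)} = -d/ds[G(s)] with G(s) = 1/(s + 2):
differentiating 1 time and applying the sign gives (s + 2)^(-2).

(s + 2)^(-2)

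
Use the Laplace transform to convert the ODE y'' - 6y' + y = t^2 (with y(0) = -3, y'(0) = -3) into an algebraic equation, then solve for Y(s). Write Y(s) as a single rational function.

Y(s) = (-3*s^4 + 15*s^3 + 2)/(s^5 - 6*s^4 + s^3)

Take the Laplace transform of both sides.
With L{y''} = s^2 Y - s·y(0) - y'(0) and L{y'} = sY - y(0), with y(0) = -3, y'(0) = -3: the LHS transforms to (s^2 - 6*s + 1)Y - (-3*s + 15).
The right side is L{t^2} = 2/s^3.
So (s^2 - 6*s + 1)Y = 2/s^3 + (-3*s + 15).
Isolate Y and clear denominators.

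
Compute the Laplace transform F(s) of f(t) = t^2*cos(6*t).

L{cos(6t)} = s/(s^2 + 36).
Then apply L{t^2·g(t)} = (-1)^2 d^2/ds^2[G(s)] with G(s) = s/(s^2 + 36):
differentiating 2 times and applying the sign gives 2*s*(s^2 - 108)/(s^2 + 36)^3.

F(s) = 2*s*(s^2 - 108)/(s^2 + 36)^3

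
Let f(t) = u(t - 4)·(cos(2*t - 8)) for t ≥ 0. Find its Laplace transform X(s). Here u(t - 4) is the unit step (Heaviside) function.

X(s) = s*exp(-4*s)/(s^2 + 4)

By the second shifting theorem, L{u(t - c)·g(t - c)} = e^(-cs)·G(s) with c = 4 and G(s) = L{g(t)}.
L{cos(2t)} = s/(s^2 + 4).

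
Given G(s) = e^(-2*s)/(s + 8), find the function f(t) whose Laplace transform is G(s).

f(t) = Heaviside(t - 2)*(exp(-8*t + 16))

The factor e^(-2s) signals a time shift by c = 2 (second shifting theorem).
L{e^(-8t)} = 1/(s + 8), so L^-1{1/(s + 8)} = e^(-8*t).
Hence the inverse is u(t - 2) times that function evaluated at t - 2.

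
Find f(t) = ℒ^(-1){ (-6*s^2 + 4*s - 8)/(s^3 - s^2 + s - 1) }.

Factor the denominator: s^3 - s^2 + s - 1 = (s - 1)*(s^2 + 1).
Partial fraction decomposition gives [-5/(s - 1)] + [-s/(s^2 + 1)] + [3/(s^2 + 1)].
Invert each term: -5/(s - 1) ↔ -5e^(t); -1·s/(s^2 + 1) ↔ -cos(t); 3·1/(s^2 + 1) ↔ 3sin(t).

f(t) = -5*exp(t) + 3*sin(t) - cos(t)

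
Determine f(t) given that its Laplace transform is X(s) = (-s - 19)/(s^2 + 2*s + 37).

f(t) = -3*exp(-t)*sin(6*t) - exp(-t)*cos(6*t)

Complete the square in the denominator: s^2 + 2*s + 37 = (s + 1)^2 + 6^2.
Split the numerator to match: -s - 19 = -1·(s + 1) - 3·6.
Invert each term: -1·(s + 1)/((s + 1)^2 + 36) ↔ -e^(-t)cos(6t); -3·6/((s + 1)^2 + 36) ↔ -3e^(-t)sin(6t).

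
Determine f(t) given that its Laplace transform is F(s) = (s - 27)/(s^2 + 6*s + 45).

Complete the square in the denominator: s^2 + 6*s + 45 = (s + 3)^2 + 6^2.
Split the numerator to match: s - 27 = 1·(s + 3) - 5·6.
Invert each term: 1·(s + 3)/((s + 3)^2 + 36) ↔ e^(-3t)cos(6t); -5·6/((s + 3)^2 + 36) ↔ -5e^(-3t)sin(6t).

f(t) = -5*exp(-3*t)*sin(6*t) + exp(-3*t)*cos(6*t)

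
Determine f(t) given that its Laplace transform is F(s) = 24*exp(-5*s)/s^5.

The factor e^(-5s) signals a time shift by c = 5 (second shifting theorem).
L{t^4} = 4!/s^5 = 24/s^5, so L^-1{24/s^5} = t^4.
Hence the inverse is u(t - 5) times that function evaluated at t - 5.

f(t) = Heaviside(t - 5)*((t - 5)^4)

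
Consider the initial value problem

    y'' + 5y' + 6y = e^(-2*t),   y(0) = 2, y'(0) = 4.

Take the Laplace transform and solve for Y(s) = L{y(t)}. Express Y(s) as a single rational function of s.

Take the Laplace transform of both sides.
With L{y''} = s^2 Y - s·y(0) - y'(0) and L{y'} = sY - y(0), with y(0) = 2, y'(0) = 4: the LHS transforms to (s^2 + 5*s + 6)Y - (2*s + 14).
The right side is L{e^(-2*t)} = 1/(s + 2).
So (s^2 + 5*s + 6)Y = 1/(s + 2) + (2*s + 14).
Isolate Y and clear denominators.

Y(s) = (2*s^2 + 18*s + 29)/(s^3 + 7*s^2 + 16*s + 12)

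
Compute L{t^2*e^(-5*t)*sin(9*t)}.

54*(s^2 + 10*s - 2)/(s^2 + 10*s + 106)^3

L{sin(9t)} = 9/(s^2 + 81).
Multiplying by e^(-5t) shifts s → s + 5, so L{e^(-5*t)*sin(9*t)} = 9/((s + 5)^2 + 81).
Then apply L{t^2·g(t)} = (-1)^2 d^2/ds^2[G(s)] with G(s) = 9/((s + 5)^2 + 81):
differentiating 2 times and applying the sign gives 54*(s^2 + 10*s - 2)/(s^2 + 10*s + 106)^3.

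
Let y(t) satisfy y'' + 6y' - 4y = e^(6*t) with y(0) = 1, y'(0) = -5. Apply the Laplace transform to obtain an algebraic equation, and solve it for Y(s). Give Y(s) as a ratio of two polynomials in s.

Laplace-transform each side.
Using L{y''} = s^2 Y - s·y(0) - y'(0) and L{y'} = sY - y(0), with y(0) = 1, y'(0) = -5, the left side becomes (s^2 + 6*s - 4)Y - (s + 1).
The right side is L{e^(6*t)} = 1/(s - 6).
So (s^2 + 6*s - 4)Y = 1/(s - 6) + (s + 1).
Divide through and combine into a single rational function.

Y(s) = (s^2 - 5*s - 5)/(s^3 - 40*s + 24)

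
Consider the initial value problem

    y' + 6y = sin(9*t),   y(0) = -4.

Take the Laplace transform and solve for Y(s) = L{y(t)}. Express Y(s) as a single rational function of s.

Laplace-transform each side.
Using L{y'} = sY - y(0) = sY - (-4), the left side becomes (s + 6)Y - (-4).
The right side is L{sin(9*t)} = 9/(s^2 + 81).
So (s + 6)Y = 9/(s^2 + 81) + (-4).
Isolate Y and clear denominators.

Y(s) = (-4*s^2 - 315)/(s^3 + 6*s^2 + 81*s + 486)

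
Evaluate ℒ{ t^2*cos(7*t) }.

2*s*(s^2 - 147)/(s^2 + 49)^3

L{cos(7t)} = s/(s^2 + 49).
Then apply L{t^2·g(t)} = (-1)^2 d^2/ds^2[G(s)] with G(s) = s/(s^2 + 49):
differentiating 2 times and applying the sign gives 2*s*(s^2 - 147)/(s^2 + 49)^3.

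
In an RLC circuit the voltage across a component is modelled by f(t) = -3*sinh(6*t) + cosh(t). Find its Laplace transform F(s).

By linearity of the Laplace transform, transform each term separately.
(-3)·[L{sinh(6t)} = 6/(s^2 - 36)]; L{cosh(t)} = s/(s^2 - 1).

F(s) = s/(s^2 - 1) - 18/(s^2 - 36)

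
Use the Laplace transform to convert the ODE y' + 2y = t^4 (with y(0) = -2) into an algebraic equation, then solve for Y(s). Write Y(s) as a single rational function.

Take the Laplace transform of both sides.
Using L{y'} = sY - y(0) = sY - (-2), the left side becomes (s + 2)Y - (-2).
The right side is L{t^4} = 24/s^5.
So (s + 2)Y = 24/s^5 + (-2).
Divide through and combine into a single rational function.

Y(s) = (-2*s^5 + 24)/(s^6 + 2*s^5)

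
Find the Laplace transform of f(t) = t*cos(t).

L{cos(t)} = s/(s^2 + 1).
Then apply L{t·g(t)} = -d/ds[G(s)] with G(s) = s/(s^2 + 1):
differentiating 1 time and applying the sign gives (s - 1)*(s + 1)/(s^2 + 1)^2.

(s - 1)*(s + 1)/(s^2 + 1)^2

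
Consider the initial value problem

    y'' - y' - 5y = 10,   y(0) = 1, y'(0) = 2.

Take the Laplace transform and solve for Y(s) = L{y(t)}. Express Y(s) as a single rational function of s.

Y(s) = (s^2 + s + 10)/(s^3 - s^2 - 5*s)

Laplace-transform each side.
The derivative rules (L{y''} = s^2 Y - s·y(0) - y'(0) and L{y'} = sY - y(0), with y(0) = 1, y'(0) = 2) turn the left side into (s^2 - s - 5)Y - (s + 1).
The right side is L{10} = 10/s.
So (s^2 - s - 5)Y = 10/s + (s + 1).
Divide through and combine into a single rational function.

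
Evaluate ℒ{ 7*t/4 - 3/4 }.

By linearity of the Laplace transform, transform each term separately.
(7/4)·[L{t} = 1!/s^2 = 1/s^2]; L{-3/4} = (-3/4)/s.

-3/(4*s) + 7/(4*s^2)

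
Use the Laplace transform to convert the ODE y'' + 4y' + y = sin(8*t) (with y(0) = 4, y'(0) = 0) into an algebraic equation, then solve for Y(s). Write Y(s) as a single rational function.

Apply the Laplace transform to the equation.
The derivative rules (L{y''} = s^2 Y - s·y(0) - y'(0) and L{y'} = sY - y(0), with y(0) = 4, y'(0) = 0) turn the left side into (s^2 + 4*s + 1)Y - (4*s + 16).
The right side is L{sin(8*t)} = 8/(s^2 + 64).
So (s^2 + 4*s + 1)Y = 8/(s^2 + 64) + (4*s + 16).
Divide through and combine into a single rational function.

Y(s) = (4*s^3 + 16*s^2 + 256*s + 1032)/(s^4 + 4*s^3 + 65*s^2 + 256*s + 64)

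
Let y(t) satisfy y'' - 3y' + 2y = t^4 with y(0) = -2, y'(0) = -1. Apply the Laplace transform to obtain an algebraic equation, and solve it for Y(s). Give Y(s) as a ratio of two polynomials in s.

Y(s) = (-2*s^6 + 5*s^5 + 24)/(s^7 - 3*s^6 + 2*s^5)

Transform both sides with L{·}.
With L{y''} = s^2 Y - s·y(0) - y'(0) and L{y'} = sY - y(0), with y(0) = -2, y'(0) = -1: the LHS transforms to (s^2 - 3*s + 2)Y - (-2*s + 5).
The right side is L{t^4} = 24/s^5.
So (s^2 - 3*s + 2)Y = 24/s^5 + (-2*s + 5).
Isolate Y and clear denominators.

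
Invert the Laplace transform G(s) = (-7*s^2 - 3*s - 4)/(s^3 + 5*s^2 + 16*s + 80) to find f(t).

f(t) = 3*sin(4*t) - 3*cos(4*t) - 4*exp(-5*t)

Factor the denominator: s^3 + 5*s^2 + 16*s + 80 = (s + 5)*(s^2 + 16).
Partial fraction decomposition gives [-4/(s + 5)] + [-3*s/(s^2 + 16)] + [12/(s^2 + 16)].
Invert each term: -4/(s + 5) ↔ -4e^(-5t); -3·s/(s^2 + 16) ↔ -3cos(4t); 3·4/(s^2 + 16) ↔ 3sin(4t).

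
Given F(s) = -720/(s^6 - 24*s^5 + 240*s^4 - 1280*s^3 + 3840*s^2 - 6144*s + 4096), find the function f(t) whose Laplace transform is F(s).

Rewrite the denominator: s^6 - 24*s^5 + 240*s^4 - 1280*s^3 + 3840*s^2 - 6144*s + 4096 = (s - 4)^6.
The form in (s - 4) signals a first-shifting-theorem factor e^(4t).
Since L{t^5} = 5!/s^6 = 120/s^6, the inverse is t^5*e^(4*t), scaled by -6.

f(t) = -6*t^5*exp(4*t)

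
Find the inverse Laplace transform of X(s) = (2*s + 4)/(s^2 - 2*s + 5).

3*exp(t)*sin(2*t) + 2*exp(t)*cos(2*t)

Complete the square in the denominator: s^2 - 2*s + 5 = (s - 1)^2 + 2^2.
Split the numerator to match: 2*s + 4 = 2·(s - 1) + 3·2.
Invert each term: 2·(s - 1)/((s - 1)^2 + 4) ↔ 2e^(t)cos(2t); 3·2/((s - 1)^2 + 4) ↔ 3e^(t)sin(2t).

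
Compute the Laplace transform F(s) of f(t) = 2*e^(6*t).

F(s) = 2/(s - 6)

L{2} = 2/s.
By the first shifting theorem, multiplying by e^(6t) replaces s with s - 6.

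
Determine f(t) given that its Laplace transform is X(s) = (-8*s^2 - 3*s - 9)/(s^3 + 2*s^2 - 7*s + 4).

Factor the denominator: s^3 + 2*s^2 - 7*s + 4 = (s - 1)^2*(s + 4).
Partial fraction decomposition gives [-3/(s - 1)] + [-4/(s - 1)^2] + [-5/(s + 4)].
Invert each term: -3/(s - 1) ↔ -3e^(t); -4/(s - 1)^2 ↔ -4t·e^(t); -5/(s + 4) ↔ -5e^(-4t).

f(t) = -4*t*exp(t) - 3*exp(t) - 5*exp(-4*t)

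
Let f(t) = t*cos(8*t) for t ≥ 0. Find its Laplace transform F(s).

L{cos(8t)} = s/(s^2 + 64).
Then apply L{t·g(t)} = -d/ds[G(s)] with G(s) = s/(s^2 + 64):
differentiating 1 time and applying the sign gives (s - 8)*(s + 8)/(s^2 + 64)^2.

F(s) = (s - 8)*(s + 8)/(s^2 + 64)^2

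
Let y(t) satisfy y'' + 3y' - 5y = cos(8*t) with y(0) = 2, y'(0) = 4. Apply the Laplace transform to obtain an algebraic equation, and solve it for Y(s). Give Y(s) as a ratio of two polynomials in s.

Laplace-transform each side.
The derivative rules (L{y''} = s^2 Y - s·y(0) - y'(0) and L{y'} = sY - y(0), with y(0) = 2, y'(0) = 4) turn the left side into (s^2 + 3*s - 5)Y - (2*s + 10).
The right side is L{cos(8*t)} = s/(s^2 + 64).
So (s^2 + 3*s - 5)Y = s/(s^2 + 64) + (2*s + 10).
Isolate Y and clear denominators.

Y(s) = (2*s^3 + 10*s^2 + 129*s + 640)/(s^4 + 3*s^3 + 59*s^2 + 192*s - 320)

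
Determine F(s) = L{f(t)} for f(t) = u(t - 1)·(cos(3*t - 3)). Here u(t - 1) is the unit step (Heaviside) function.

F(s) = s*exp(-s)/(s^2 + 9)

By the second shifting theorem, L{u(t - c)·g(t - c)} = e^(-cs)·G(s) with c = 1 and G(s) = L{g(t)}.
L{cos(3t)} = s/(s^2 + 9).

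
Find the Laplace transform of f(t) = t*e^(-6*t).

L{e^(-6t)} = 1/(s + 6).
Then apply L{t·g(t)} = -d/ds[G(s)] with G(s) = 1/(s + 6):
differentiating 1 time and applying the sign gives (s + 6)^(-2).

(s + 6)^(-2)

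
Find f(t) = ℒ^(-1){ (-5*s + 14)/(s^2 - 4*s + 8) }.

f(t) = 2*exp(2*t)*sin(2*t) - 5*exp(2*t)*cos(2*t)

Complete the square in the denominator: s^2 - 4*s + 8 = (s - 2)^2 + 2^2.
Split the numerator to match: -5*s + 14 = -5·(s - 2) + 2·2.
Invert each term: -5·(s - 2)/((s - 2)^2 + 4) ↔ -5e^(2t)cos(2t); 2·2/((s - 2)^2 + 4) ↔ 2e^(2t)sin(2t).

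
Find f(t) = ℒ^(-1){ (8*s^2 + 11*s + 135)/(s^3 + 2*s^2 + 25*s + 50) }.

f(t) = sin(5*t) + 3*cos(5*t) + 5*exp(-2*t)

Factor the denominator: s^3 + 2*s^2 + 25*s + 50 = (s + 2)*(s^2 + 25).
Partial fraction decomposition gives [5/(s + 2)] + [3*s/(s^2 + 25)] + [5/(s^2 + 25)].
Invert each term: 5/(s + 2) ↔ 5e^(-2t); 3·s/(s^2 + 25) ↔ 3cos(5t); 1·5/(s^2 + 25) ↔ sin(5t).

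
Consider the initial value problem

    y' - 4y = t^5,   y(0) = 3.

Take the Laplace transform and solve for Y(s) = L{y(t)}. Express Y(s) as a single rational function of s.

Transform both sides with L{·}.
The derivative rules (L{y'} = sY - y(0) = sY - 3) turn the left side into (s - 4)Y - (3).
The right side is L{t^5} = 120/s^6.
So (s - 4)Y = 120/s^6 + (3).
Isolate Y and clear denominators.

Y(s) = (3*s^6 + 120)/(s^7 - 4*s^6)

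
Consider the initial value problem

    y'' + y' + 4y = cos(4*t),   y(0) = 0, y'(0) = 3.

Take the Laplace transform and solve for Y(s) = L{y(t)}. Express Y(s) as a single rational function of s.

Take the Laplace transform of both sides.
With L{y''} = s^2 Y - s·y(0) - y'(0) and L{y'} = sY - y(0), with y(0) = 0, y'(0) = 3: the LHS transforms to (s^2 + s + 4)Y - (3).
The right side is L{cos(4*t)} = s/(s^2 + 16).
So (s^2 + s + 4)Y = s/(s^2 + 16) + (3).
Isolate Y and clear denominators.

Y(s) = (3*s^2 + s + 48)/(s^4 + s^3 + 20*s^2 + 16*s + 64)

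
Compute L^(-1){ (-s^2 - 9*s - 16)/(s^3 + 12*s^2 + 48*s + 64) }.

2*t^2*exp(-4*t) - t*exp(-4*t) - exp(-4*t)

Factor the denominator: s^3 + 12*s^2 + 48*s + 64 = (s + 4)^3.
Partial fraction decomposition gives [-1/(s + 4)] + [-1/(s + 4)^2] + [4/(s + 4)^3].
Invert each term: -1/(s + 4) ↔ -e^(-4t); -1/(s + 4)^2 ↔ -t·e^(-4t); 4/(s + 4)^3 ↔ (2)t^2·e^(-4t).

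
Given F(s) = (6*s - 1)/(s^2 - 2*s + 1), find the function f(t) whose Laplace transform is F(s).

Factor the denominator: s^2 - 2*s + 1 = (s - 1)^2.
Partial fraction decomposition gives [6/(s - 1)] + [5/(s - 1)^2].
Invert each term: 6/(s - 1) ↔ 6e^(t); 5/(s - 1)^2 ↔ 5t·e^(t).

f(t) = 5*t*exp(t) + 6*exp(t)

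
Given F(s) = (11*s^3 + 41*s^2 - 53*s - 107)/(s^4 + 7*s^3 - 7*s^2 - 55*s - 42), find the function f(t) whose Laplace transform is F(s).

Factor the denominator: s^4 + 7*s^3 - 7*s^2 - 55*s - 42 = (s - 3)*(s + 1)*(s + 2)*(s + 7).
Partial fraction decomposition gives [2/(s - 3)] + [1/(s + 1)] + [5/(s + 7)] + [3/(s + 2)].
Invert each term: 2/(s - 3) ↔ 2e^(3t); 1/(s + 1) ↔ e^(-t); 5/(s + 7) ↔ 5e^(-7t); 3/(s + 2) ↔ 3e^(-2t).

f(t) = 2*exp(3*t) + exp(-t) + 3*exp(-2*t) + 5*exp(-7*t)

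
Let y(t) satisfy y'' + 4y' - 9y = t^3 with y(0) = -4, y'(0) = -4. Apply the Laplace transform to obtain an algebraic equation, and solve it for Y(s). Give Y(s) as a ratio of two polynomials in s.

Laplace-transform each side.
With L{y''} = s^2 Y - s·y(0) - y'(0) and L{y'} = sY - y(0), with y(0) = -4, y'(0) = -4: the LHS transforms to (s^2 + 4*s - 9)Y - (-4*s - 20).
The right side is L{t^3} = 6/s^4.
So (s^2 + 4*s - 9)Y = 6/s^4 + (-4*s - 20).
Isolate Y and clear denominators.

Y(s) = (-4*s^5 - 20*s^4 + 6)/(s^6 + 4*s^5 - 9*s^4)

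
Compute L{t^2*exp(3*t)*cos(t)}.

2*(s - 3)*(s^2 - 6*s + 6)/(s^2 - 6*s + 10)^3

L{cos(t)} = s/(s^2 + 1).
Multiplying by e^(3t) shifts s → s - 3, so L{exp(3*t)*cos(t)} = (s - 3)/((s - 3)^2 + 1).
Then apply L{t^2·g(t)} = (-1)^2 d^2/ds^2[G(s)] with G(s) = (s - 3)/((s - 3)^2 + 1):
differentiating 2 times and applying the sign gives 2*(s - 3)*(s^2 - 6*s + 6)/(s^2 - 6*s + 10)^3.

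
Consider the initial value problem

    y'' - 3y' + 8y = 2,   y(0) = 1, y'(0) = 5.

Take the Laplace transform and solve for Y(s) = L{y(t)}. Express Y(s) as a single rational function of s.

Laplace-transform each side.
With L{y''} = s^2 Y - s·y(0) - y'(0) and L{y'} = sY - y(0), with y(0) = 1, y'(0) = 5: the LHS transforms to (s^2 - 3*s + 8)Y - (s + 2).
The right side is L{2} = 2/s.
So (s^2 - 3*s + 8)Y = 2/s + (s + 2).
Divide through and combine into a single rational function.

Y(s) = (s^2 + 2*s + 2)/(s^3 - 3*s^2 + 8*s)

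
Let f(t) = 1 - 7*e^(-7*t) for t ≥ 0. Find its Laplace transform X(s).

X(s) = -7/(s + 7) + 1/s

Apply the Laplace transform termwise.
(-7)·[L{e^(-7t)} = 1/(s + 7)]; L{1} = 1/s.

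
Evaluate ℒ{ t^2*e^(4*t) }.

2/(s - 4)^3

L{e^(4t)} = 1/(s - 4).
Then apply L{t^2·g(t)} = (-1)^2 d^2/ds^2[H(s)] with H(s) = 1/(s - 4):
differentiating 2 times and applying the sign gives 2/(s - 4)^3.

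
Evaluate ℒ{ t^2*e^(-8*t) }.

L{e^(-8t)} = 1/(s + 8).
Then apply L{t^2·g(t)} = (-1)^2 d^2/ds^2[G(s)] with G(s) = 1/(s + 8):
differentiating 2 times and applying the sign gives 2/(s + 8)^3.

2/(s + 8)^3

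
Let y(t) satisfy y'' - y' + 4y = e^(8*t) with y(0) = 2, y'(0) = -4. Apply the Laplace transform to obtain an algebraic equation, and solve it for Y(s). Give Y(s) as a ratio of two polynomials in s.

Y(s) = (2*s^2 - 22*s + 49)/(s^3 - 9*s^2 + 12*s - 32)

Laplace-transform each side.
With L{y''} = s^2 Y - s·y(0) - y'(0) and L{y'} = sY - y(0), with y(0) = 2, y'(0) = -4: the LHS transforms to (s^2 - s + 4)Y - (2*s - 6).
The right side is L{e^(8*t)} = 1/(s - 8).
So (s^2 - s + 4)Y = 1/(s - 8) + (2*s - 6).
Isolate Y and clear denominators.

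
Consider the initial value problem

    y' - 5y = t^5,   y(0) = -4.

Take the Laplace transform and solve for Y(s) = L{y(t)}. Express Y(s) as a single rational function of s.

Take the Laplace transform of both sides.
The derivative rules (L{y'} = sY - y(0) = sY - (-4)) turn the left side into (s - 5)Y - (-4).
The right side is L{t^5} = 120/s^6.
So (s - 5)Y = 120/s^6 + (-4).
Isolate Y and clear denominators.

Y(s) = (-4*s^6 + 120)/(s^7 - 5*s^6)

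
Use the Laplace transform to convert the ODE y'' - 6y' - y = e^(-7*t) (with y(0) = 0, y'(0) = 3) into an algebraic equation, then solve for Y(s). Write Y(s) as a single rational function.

Y(s) = (3*s + 22)/(s^3 + s^2 - 43*s - 7)

Take the Laplace transform of both sides.
Using L{y''} = s^2 Y - s·y(0) - y'(0) and L{y'} = sY - y(0), with y(0) = 0, y'(0) = 3, the left side becomes (s^2 - 6*s - 1)Y - (3).
The right side is L{e^(-7*t)} = 1/(s + 7).
So (s^2 - 6*s - 1)Y = 1/(s + 7) + (3).
Solve for Y(s) and write it as one ratio of polynomials.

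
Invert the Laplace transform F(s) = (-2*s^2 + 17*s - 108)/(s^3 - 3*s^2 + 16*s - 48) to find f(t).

Factor the denominator: s^3 - 3*s^2 + 16*s - 48 = (s - 3)*(s^2 + 16).
Partial fraction decomposition gives [-3/(s - 3)] + [s/(s^2 + 16)] + [20/(s^2 + 16)].
Invert each term: -3/(s - 3) ↔ -3e^(3t); 1·s/(s^2 + 16) ↔ cos(4t); 5·4/(s^2 + 16) ↔ 5sin(4t).

f(t) = -3*exp(3*t) + 5*sin(4*t) + cos(4*t)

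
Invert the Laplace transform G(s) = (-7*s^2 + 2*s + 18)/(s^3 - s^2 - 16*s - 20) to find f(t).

Factor the denominator: s^3 - s^2 - 16*s - 20 = (s - 5)*(s + 2)^2.
Partial fraction decomposition gives [-4/(s + 2)] + [2/(s + 2)^2] + [-3/(s - 5)].
Invert each term: -4/(s + 2) ↔ -4e^(-2t); 2/(s + 2)^2 ↔ 2t·e^(-2t); -3/(s - 5) ↔ -3e^(5t).

f(t) = 2*t*exp(-2*t) - 3*exp(5*t) - 4*exp(-2*t)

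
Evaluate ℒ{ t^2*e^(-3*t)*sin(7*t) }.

L{sin(7t)} = 7/(s^2 + 49).
Multiplying by e^(-3t) shifts s → s + 3, so L{e^(-3*t)*sin(7*t)} = 7/((s + 3)^2 + 49).
Then apply L{t^2·g(t)} = (-1)^2 d^2/ds^2[G(s)] with G(s) = 7/((s + 3)^2 + 49):
differentiating 2 times and applying the sign gives 14*(3*s^2 + 18*s - 22)/(s^2 + 6*s + 58)^3.

14*(3*s^2 + 18*s - 22)/(s^2 + 6*s + 58)^3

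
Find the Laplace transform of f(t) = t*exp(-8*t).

L{e^(-8t)} = 1/(s + 8).
Then apply L{t·g(t)} = -d/ds[G(s)] with G(s) = 1/(s + 8):
differentiating 1 time and applying the sign gives (s + 8)^(-2).

(s + 8)^(-2)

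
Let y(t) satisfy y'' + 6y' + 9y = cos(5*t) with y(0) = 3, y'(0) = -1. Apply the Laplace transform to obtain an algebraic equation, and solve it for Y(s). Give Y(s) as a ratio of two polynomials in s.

Y(s) = (3*s^3 + 17*s^2 + 76*s + 425)/(s^4 + 6*s^3 + 34*s^2 + 150*s + 225)

Laplace-transform each side.
Using L{y''} = s^2 Y - s·y(0) - y'(0) and L{y'} = sY - y(0), with y(0) = 3, y'(0) = -1, the left side becomes (s^2 + 6*s + 9)Y - (3*s + 17).
The right side is L{cos(5*t)} = s/(s^2 + 25).
So (s^2 + 6*s + 9)Y = s/(s^2 + 25) + (3*s + 17).
Isolate Y and clear denominators.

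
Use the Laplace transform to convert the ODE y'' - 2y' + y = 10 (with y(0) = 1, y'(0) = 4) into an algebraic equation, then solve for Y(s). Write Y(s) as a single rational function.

Y(s) = (s^2 + 2*s + 10)/(s^3 - 2*s^2 + s)

Transform both sides with L{·}.
With L{y''} = s^2 Y - s·y(0) - y'(0) and L{y'} = sY - y(0), with y(0) = 1, y'(0) = 4: the LHS transforms to (s^2 - 2*s + 1)Y - (s + 2).
The right side is L{10} = 10/s.
So (s^2 - 2*s + 1)Y = 10/s + (s + 2).
Divide through and combine into a single rational function.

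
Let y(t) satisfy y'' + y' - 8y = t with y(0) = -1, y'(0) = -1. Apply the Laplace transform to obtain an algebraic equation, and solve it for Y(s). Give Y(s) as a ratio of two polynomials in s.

Take the Laplace transform of both sides.
Using L{y''} = s^2 Y - s·y(0) - y'(0) and L{y'} = sY - y(0), with y(0) = -1, y'(0) = -1, the left side becomes (s^2 + s - 8)Y - (-s - 2).
The right side is L{t} = s^(-2).
So (s^2 + s - 8)Y = s^(-2) + (-s - 2).
Isolate Y and clear denominators.

Y(s) = (-s^3 - 2*s^2 + 1)/(s^4 + s^3 - 8*s^2)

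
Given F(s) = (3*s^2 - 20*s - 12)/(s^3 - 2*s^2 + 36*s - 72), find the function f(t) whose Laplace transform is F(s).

Factor the denominator: s^3 - 2*s^2 + 36*s - 72 = (s - 2)*(s^2 + 36).
Partial fraction decomposition gives [-1/(s - 2)] + [4*s/(s^2 + 36)] + [-12/(s^2 + 36)].
Invert each term: -1/(s - 2) ↔ -e^(2t); 4·s/(s^2 + 36) ↔ 4cos(6t); -2·6/(s^2 + 36) ↔ -2sin(6t).

f(t) = -exp(2*t) - 2*sin(6*t) + 4*cos(6*t)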